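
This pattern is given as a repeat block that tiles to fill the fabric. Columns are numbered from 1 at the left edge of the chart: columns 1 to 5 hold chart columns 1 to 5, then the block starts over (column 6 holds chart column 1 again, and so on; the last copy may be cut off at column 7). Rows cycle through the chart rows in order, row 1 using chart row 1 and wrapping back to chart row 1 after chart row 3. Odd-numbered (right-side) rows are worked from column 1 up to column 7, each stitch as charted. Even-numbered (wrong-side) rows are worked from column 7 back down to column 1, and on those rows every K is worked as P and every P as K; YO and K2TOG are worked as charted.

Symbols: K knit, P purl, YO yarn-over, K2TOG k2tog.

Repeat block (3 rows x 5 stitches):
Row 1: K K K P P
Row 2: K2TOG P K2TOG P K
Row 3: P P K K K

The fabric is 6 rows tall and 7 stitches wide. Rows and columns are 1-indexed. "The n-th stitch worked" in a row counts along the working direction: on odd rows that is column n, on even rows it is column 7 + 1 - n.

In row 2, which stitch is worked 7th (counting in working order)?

Stitch:
K2TOG

Derivation:
For row 2: chart row = ((2-1) mod 3) + 1 = 2; this is a WS (even) row.
Chart row 2 tiled across columns 1-7: K2TOG P K2TOG P K K2TOG P
WS row: flip the tiled sequence (start at column 7) and apply K<->P; YO and K2TOG stay.
Row 2 as worked: K K2TOG P K K2TOG K K2TOG
The 7th stitch worked is K2TOG.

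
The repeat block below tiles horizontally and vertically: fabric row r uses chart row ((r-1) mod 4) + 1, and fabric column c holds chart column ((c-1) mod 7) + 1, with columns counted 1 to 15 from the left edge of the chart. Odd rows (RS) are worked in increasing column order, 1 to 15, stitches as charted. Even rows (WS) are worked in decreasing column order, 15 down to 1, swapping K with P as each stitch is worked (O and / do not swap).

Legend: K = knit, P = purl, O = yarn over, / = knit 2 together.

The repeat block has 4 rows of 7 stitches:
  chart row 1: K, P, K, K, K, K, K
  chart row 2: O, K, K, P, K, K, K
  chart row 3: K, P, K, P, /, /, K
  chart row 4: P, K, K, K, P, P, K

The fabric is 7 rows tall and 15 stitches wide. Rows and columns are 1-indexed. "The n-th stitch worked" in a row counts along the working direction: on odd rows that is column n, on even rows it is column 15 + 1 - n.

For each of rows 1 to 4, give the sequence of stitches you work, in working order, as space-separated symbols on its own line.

Row 1: chart row 1, RS - tile across columns 1-15 and work as-is.
Row 2: chart row 2, WS - tiled (columns 1-15): O K K P K K K O K K P K K K O; work from column 15 back to 1 with K<->P swapped.
Row 3: chart row 3, RS - tile across columns 1-15 and work as-is.
Row 4: chart row 4, WS - tiled (columns 1-15): P K K K P P K P K K K P P K P; work from column 15 back to 1 with K<->P swapped.

== ROWS AS WORKED ==
K P K K K K K K P K K K K K K
O P P P K P P O P P P K P P O
K P K P / / K K P K P / / K K
K P K K P P P K P K K P P P K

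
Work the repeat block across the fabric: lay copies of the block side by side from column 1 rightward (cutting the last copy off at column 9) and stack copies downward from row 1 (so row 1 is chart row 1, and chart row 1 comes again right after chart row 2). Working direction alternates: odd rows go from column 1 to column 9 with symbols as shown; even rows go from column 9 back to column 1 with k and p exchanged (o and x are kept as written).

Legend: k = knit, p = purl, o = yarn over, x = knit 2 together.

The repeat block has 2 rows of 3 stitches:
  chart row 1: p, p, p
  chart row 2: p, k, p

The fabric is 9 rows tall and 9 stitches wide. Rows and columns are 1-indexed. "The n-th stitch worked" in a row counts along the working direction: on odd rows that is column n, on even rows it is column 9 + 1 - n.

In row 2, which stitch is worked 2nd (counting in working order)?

For row 2: chart row = ((2-1) mod 2) + 1 = 2; this is a WS (even) row.
Chart row 2 tiled across columns 1-9: p k p p k p p k p
WS: work from column 9 back to column 1 (reverse the tiled row), swapping k<->p (o and x unchanged).
Row 2 as worked: k p k k p k k p k
The 2nd stitch worked is p.

Result:
p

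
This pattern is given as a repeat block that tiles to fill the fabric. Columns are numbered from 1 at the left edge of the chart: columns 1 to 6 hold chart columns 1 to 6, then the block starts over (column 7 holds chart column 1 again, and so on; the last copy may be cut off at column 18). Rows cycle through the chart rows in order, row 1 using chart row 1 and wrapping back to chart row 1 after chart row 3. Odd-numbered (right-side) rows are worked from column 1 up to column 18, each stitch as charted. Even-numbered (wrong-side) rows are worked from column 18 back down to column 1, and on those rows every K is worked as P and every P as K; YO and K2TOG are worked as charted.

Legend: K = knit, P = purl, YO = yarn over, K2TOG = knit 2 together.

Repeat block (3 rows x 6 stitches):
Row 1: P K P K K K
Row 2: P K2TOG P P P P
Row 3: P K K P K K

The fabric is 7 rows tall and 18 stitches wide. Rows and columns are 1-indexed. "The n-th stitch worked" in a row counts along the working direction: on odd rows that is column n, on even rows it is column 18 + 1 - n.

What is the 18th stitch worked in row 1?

== STITCH ==
K

Derivation:
Row 1 uses chart row ((1-1) mod 3)+1 = 1. Row 1 is odd, so RS.
Chart row 1 tiled across columns 1-18: P K P K K K P K P K K K P K P K K K
RS row: no reversal, no swap; stitch n worked = column n.
The 18th stitch worked is K.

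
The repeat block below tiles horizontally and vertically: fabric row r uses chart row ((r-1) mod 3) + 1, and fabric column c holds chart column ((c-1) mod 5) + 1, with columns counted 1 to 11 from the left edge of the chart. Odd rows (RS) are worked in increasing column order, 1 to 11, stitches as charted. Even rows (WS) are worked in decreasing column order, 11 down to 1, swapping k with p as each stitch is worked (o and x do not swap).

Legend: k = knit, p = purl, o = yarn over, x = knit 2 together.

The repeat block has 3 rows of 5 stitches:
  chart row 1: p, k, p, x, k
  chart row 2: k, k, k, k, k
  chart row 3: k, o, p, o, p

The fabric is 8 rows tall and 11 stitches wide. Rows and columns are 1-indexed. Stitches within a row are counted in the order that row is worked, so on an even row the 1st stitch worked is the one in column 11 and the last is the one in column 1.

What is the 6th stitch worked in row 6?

Stitch:
p

Derivation:
For row 6: chart row = ((6-1) mod 3) + 1 = 3; this is a WS (even) row.
Chart row 3 tiled across columns 1-11: k o p o p k o p o p k
Wrong side: read the tiled row from column 11 down to 1 and exchange k with p (leave o, x).
Row 6 as worked: p k o k o p k o k o p
The 6th stitch worked is p.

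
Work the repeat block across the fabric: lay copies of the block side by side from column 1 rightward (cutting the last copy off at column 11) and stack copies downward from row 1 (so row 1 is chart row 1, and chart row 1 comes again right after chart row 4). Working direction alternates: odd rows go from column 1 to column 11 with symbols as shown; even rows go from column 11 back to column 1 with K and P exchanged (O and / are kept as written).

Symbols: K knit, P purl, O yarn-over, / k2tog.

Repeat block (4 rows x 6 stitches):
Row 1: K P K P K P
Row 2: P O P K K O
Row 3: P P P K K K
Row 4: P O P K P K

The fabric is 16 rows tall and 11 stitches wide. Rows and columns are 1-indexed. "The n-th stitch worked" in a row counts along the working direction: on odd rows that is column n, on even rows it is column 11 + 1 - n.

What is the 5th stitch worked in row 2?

Row 2: (2-1) mod 4 = 1, so use chart row 2. Even row -> WS.
Chart row 2 tiled across columns 1-11: P O P K K O P O P K K
WS row: flip the tiled sequence (start at column 11) and apply K<->P; O and / stay.
Row 2 as worked: P P K O K O P P K O K
The 5th stitch worked is K.

Stitch:
K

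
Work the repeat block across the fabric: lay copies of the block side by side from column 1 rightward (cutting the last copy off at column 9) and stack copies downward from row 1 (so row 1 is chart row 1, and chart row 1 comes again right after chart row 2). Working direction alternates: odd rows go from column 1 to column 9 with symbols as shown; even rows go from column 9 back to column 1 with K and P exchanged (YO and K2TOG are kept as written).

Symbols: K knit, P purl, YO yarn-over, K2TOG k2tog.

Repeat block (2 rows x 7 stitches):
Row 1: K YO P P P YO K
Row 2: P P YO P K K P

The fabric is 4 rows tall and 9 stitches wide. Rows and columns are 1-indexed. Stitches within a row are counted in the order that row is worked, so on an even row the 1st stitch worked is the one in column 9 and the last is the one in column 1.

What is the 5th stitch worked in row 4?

For row 4: chart row = ((4-1) mod 2) + 1 = 2; this is a WS (even) row.
Chart row 2 tiled across columns 1-9: P P YO P K K P P P
WS: work from column 9 back to column 1 (reverse the tiled row), swapping K<->P (YO and K2TOG unchanged).
Row 4 as worked: K K K P P K YO K K
The 5th stitch worked is P.

== STITCH ==
P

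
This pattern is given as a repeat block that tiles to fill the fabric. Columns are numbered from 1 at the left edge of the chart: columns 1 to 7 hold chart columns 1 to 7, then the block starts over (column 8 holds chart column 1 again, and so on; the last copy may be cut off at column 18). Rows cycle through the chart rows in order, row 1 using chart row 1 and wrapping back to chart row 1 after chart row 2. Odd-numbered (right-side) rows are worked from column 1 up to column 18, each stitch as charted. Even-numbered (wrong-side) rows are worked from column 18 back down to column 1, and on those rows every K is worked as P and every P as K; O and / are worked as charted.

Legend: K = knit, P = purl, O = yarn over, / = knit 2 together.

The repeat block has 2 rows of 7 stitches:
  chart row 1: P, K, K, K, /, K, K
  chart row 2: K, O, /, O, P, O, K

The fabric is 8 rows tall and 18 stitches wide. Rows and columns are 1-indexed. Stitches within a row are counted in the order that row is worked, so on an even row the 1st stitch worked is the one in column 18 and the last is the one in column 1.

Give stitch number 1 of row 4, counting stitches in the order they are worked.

Stitch:
O

Derivation:
Row 4: (4-1) mod 2 = 1, so use chart row 2. Even row -> WS.
Chart row 2 tiled across columns 1-18: K O / O P O K K O / O P O K K O / O
Wrong side: read the tiled row from column 18 down to 1 and exchange K with P (leave O, /).
Row 4 as worked: O / O P P O K O / O P P O K O / O P
The 1st stitch worked is O.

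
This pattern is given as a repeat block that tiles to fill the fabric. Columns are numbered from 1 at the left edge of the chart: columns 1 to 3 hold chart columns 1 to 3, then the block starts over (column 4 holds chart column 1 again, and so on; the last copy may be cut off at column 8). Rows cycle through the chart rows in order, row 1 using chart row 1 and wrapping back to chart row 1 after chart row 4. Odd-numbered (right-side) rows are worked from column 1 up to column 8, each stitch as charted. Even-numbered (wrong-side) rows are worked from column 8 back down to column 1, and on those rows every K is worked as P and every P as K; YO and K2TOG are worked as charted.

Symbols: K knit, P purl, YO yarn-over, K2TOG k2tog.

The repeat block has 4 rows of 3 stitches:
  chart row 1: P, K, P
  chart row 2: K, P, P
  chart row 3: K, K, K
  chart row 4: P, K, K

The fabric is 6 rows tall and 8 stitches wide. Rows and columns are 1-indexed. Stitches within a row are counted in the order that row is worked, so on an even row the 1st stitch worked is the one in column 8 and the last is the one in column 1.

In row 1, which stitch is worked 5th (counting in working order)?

Row 1: (1-1) mod 4 = 0, so use chart row 1. Odd row -> RS.
Chart row 1 tiled across columns 1-8: P K P P K P P K
Right side: take the tiled row as-is (worked left to right from column 1).
Stitch 5 in working order -> K

== STITCH ==
K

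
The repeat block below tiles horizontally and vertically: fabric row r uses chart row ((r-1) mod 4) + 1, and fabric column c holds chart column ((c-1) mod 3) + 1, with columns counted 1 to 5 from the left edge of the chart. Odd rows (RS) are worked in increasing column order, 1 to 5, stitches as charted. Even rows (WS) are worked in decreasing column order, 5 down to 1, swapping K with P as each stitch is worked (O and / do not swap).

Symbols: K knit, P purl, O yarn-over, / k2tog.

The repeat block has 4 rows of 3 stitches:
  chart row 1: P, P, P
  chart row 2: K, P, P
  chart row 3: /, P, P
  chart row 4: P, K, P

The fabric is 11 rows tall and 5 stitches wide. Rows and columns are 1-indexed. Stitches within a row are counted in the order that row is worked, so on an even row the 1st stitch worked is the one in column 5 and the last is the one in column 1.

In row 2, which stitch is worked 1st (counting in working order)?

== STITCH ==
K

Derivation:
For row 2: chart row = ((2-1) mod 4) + 1 = 2; this is a WS (even) row.
Chart row 2 tiled across columns 1-5: K P P K P
Wrong side: read the tiled row from column 5 down to 1 and exchange K with P (leave O, /).
Row 2 as worked: K P K K P
Stitch 1 in working order -> K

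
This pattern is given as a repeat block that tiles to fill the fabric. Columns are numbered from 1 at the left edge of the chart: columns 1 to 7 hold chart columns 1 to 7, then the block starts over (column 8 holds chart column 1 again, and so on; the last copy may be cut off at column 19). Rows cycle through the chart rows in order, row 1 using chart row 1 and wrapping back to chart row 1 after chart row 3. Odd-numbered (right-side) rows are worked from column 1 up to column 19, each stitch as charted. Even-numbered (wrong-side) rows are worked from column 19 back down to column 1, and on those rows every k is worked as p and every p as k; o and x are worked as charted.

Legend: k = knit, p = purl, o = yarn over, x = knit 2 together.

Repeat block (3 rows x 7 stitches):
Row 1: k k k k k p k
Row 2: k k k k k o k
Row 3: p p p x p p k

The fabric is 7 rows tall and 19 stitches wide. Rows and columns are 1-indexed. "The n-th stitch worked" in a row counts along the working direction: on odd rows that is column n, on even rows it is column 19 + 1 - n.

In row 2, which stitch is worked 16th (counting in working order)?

Row 2 uses chart row ((2-1) mod 3)+1 = 2. Row 2 is even, so WS.
Chart row 2 tiled across columns 1-19: k k k k k o k k k k k k o k k k k k k
WS row: flip the tiled sequence (start at column 19) and apply k<->p; o and x stay.
Row 2 as worked: p p p p p p o p p p p p p o p p p p p
Counting 16 along the worked row gives p.

Stitch:
p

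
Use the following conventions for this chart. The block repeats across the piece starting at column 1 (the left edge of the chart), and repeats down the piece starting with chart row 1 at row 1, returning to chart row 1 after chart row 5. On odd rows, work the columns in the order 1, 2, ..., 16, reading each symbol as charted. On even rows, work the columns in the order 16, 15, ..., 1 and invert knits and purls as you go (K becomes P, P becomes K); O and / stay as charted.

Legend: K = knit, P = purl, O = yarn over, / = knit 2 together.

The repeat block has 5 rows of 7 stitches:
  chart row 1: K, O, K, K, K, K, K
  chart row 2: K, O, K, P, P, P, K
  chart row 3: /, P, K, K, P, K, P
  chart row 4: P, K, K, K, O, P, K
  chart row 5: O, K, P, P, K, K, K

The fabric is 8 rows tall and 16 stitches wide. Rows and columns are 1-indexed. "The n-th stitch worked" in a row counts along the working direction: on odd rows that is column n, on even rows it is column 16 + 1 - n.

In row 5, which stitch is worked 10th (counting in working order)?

Row 5: (5-1) mod 5 = 4, so use chart row 5. Odd row -> RS.
Chart row 5 tiled across columns 1-16: O K P P K K K O K P P K K K O K
RS: work column 1 to column 16, symbols as charted — the tiled row is the row as worked.
The 10th stitch worked is P.

Result:
P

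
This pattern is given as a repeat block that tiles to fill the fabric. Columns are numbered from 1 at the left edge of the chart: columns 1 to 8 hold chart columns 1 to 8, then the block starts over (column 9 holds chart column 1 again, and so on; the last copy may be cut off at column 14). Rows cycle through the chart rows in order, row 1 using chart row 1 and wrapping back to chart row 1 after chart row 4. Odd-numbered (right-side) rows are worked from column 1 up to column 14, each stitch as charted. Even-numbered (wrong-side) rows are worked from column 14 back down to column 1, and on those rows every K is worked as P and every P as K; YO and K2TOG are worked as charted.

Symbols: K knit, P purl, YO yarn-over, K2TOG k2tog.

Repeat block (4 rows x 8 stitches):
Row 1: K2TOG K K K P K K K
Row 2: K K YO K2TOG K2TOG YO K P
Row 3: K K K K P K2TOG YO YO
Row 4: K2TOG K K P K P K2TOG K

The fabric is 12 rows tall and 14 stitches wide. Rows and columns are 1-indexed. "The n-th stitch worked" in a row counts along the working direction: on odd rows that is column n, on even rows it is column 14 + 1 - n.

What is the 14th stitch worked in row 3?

Row 3: (3-1) mod 4 = 2, so use chart row 3. Odd row -> RS.
Chart row 3 tiled across columns 1-14: K K K K P K2TOG YO YO K K K K P K2TOG
RS: work column 1 to column 14, symbols as charted — the tiled row is the row as worked.
Counting 14 along the worked row gives K2TOG.

Stitch:
K2TOG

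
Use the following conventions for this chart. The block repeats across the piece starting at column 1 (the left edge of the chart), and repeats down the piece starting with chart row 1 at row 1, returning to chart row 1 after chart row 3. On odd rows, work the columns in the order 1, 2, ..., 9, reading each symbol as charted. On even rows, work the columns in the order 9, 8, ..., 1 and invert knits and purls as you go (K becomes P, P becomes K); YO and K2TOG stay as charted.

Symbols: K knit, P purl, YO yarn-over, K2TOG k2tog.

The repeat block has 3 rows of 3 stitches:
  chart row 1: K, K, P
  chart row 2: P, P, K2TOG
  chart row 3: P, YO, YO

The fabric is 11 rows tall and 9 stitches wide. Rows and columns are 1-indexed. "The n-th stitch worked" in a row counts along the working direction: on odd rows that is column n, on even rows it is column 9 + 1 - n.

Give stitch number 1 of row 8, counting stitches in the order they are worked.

Row 8: (8-1) mod 3 = 1, so use chart row 2. Even row -> WS.
Chart row 2 tiled across columns 1-9: P P K2TOG P P K2TOG P P K2TOG
WS row: flip the tiled sequence (start at column 9) and apply K<->P; YO and K2TOG stay.
Row 8 as worked: K2TOG K K K2TOG K K K2TOG K K
The 1st stitch worked is K2TOG.

== STITCH ==
K2TOG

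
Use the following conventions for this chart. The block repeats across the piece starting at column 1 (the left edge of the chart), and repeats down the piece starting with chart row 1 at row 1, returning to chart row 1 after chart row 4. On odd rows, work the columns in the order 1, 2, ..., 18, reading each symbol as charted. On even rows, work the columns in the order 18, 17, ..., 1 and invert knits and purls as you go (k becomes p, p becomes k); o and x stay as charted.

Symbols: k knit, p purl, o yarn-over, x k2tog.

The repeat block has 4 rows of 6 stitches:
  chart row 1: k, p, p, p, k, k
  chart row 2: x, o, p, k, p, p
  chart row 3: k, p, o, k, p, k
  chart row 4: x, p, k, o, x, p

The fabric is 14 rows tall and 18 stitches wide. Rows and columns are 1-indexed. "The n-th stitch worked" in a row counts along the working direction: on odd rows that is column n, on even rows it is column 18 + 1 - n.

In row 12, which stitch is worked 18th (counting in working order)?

Row 12 uses chart row ((12-1) mod 4)+1 = 4. Row 12 is even, so WS.
Chart row 4 tiled across columns 1-18: x p k o x p x p k o x p x p k o x p
WS: work from column 18 back to column 1 (reverse the tiled row), swapping k<->p (o and x unchanged).
Row 12 as worked: k x o p k x k x o p k x k x o p k x
Stitch 18 in working order -> x

Result:
x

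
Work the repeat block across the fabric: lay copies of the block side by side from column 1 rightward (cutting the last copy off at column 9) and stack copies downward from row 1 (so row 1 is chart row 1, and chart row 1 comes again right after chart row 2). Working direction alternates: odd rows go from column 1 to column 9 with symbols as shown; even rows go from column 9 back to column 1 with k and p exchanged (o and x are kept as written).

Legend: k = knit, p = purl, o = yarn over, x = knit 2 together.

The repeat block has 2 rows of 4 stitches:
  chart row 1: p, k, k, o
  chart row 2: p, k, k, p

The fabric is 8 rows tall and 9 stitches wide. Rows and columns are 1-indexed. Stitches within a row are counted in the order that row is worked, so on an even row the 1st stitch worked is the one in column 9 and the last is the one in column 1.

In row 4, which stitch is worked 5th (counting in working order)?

Stitch:
k

Derivation:
For row 4: chart row = ((4-1) mod 2) + 1 = 2; this is a WS (even) row.
Chart row 2 tiled across columns 1-9: p k k p p k k p p
WS row: flip the tiled sequence (start at column 9) and apply k<->p; o and x stay.
Row 4 as worked: k k p p k k p p k
Counting 5 along the worked row gives k.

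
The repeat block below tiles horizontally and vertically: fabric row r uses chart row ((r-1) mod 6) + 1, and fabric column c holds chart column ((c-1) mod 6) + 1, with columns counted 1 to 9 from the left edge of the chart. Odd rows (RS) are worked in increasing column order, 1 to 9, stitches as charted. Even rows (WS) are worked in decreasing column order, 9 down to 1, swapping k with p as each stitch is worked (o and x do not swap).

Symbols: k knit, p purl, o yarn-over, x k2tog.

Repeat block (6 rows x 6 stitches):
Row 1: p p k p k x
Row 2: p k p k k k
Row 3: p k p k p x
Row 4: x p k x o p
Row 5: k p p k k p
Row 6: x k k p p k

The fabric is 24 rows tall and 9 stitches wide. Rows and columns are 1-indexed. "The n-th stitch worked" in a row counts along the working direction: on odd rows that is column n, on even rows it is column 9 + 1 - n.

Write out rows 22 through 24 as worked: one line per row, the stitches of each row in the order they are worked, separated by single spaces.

Result:
p k x k o x p k x
k p p k k p k p p
p p x p k k p p x

Derivation:
Row 22: chart row 4, WS - tiled (columns 1-9): x p k x o p x p k; work from column 9 back to 1 with k<->p swapped.
Row 23: chart row 5, RS - tile across columns 1-9 and work as-is.
Row 24: chart row 6, WS - tiled (columns 1-9): x k k p p k x k k; work from column 9 back to 1 with k<->p swapped.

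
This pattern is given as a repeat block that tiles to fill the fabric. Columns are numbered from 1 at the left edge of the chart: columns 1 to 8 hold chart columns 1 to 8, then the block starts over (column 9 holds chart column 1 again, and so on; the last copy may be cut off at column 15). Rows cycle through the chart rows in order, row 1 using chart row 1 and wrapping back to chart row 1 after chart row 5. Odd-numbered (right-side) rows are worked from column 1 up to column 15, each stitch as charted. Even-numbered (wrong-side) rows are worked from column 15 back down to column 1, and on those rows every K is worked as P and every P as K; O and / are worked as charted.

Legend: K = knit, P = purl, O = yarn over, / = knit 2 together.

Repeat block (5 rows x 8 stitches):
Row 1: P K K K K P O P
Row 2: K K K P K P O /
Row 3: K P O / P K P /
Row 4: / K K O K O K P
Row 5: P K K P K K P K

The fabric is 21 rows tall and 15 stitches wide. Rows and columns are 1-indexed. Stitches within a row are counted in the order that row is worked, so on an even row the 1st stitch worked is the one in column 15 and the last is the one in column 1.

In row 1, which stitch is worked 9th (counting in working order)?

For row 1: chart row = ((1-1) mod 5) + 1 = 1; this is a RS (odd) row.
Chart row 1 tiled across columns 1-15: P K K K K P O P P K K K K P O
Right side: take the tiled row as-is (worked left to right from column 1).
Counting 9 along the worked row gives P.

== STITCH ==
P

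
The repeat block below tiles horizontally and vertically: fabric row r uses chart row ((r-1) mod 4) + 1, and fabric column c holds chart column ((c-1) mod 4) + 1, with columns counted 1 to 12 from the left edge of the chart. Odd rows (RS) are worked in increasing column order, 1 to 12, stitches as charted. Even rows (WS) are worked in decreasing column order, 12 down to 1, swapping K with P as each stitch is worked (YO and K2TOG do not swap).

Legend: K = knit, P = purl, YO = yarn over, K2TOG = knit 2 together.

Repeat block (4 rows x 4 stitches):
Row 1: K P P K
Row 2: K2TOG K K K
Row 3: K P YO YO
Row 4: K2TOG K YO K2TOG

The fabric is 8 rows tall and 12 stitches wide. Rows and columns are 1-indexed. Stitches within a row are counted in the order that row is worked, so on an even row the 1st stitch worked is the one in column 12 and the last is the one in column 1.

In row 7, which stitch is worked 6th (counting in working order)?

Result:
P

Derivation:
Row 7: (7-1) mod 4 = 2, so use chart row 3. Odd row -> RS.
Chart row 3 tiled across columns 1-12: K P YO YO K P YO YO K P YO YO
RS row: no reversal, no swap; stitch n worked = column n.
Stitch 6 in working order -> P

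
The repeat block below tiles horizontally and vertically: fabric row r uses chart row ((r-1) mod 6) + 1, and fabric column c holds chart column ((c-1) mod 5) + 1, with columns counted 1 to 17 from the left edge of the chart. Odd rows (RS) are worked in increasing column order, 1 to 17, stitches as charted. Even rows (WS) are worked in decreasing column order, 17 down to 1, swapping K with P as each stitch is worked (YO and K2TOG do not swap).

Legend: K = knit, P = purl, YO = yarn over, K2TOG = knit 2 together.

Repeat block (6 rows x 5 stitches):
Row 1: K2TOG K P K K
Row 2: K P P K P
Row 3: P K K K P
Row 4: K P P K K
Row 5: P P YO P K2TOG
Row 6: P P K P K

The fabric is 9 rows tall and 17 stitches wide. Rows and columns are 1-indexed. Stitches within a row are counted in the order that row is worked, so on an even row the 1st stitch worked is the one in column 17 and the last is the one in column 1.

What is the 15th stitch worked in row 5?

For row 5: chart row = ((5-1) mod 6) + 1 = 5; this is a RS (odd) row.
Chart row 5 tiled across columns 1-17: P P YO P K2TOG P P YO P K2TOG P P YO P K2TOG P P
Right side: take the tiled row as-is (worked left to right from column 1).
Counting 15 along the worked row gives K2TOG.

== STITCH ==
K2TOG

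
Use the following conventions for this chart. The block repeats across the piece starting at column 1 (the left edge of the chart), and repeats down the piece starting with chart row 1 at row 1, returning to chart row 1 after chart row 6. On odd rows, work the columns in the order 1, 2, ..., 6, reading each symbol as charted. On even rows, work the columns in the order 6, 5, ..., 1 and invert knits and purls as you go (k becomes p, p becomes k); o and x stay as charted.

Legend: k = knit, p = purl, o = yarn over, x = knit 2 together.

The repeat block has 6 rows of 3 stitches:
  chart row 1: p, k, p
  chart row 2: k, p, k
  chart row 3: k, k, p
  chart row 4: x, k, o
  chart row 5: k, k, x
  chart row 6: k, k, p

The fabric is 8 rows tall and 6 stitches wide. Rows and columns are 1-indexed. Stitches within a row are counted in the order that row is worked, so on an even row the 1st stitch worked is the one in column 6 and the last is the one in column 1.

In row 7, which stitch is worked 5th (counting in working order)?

Row 7: (7-1) mod 6 = 0, so use chart row 1. Odd row -> RS.
Chart row 1 tiled across columns 1-6: p k p p k p
RS: work column 1 to column 6, symbols as charted — the tiled row is the row as worked.
The 5th stitch worked is k.

Stitch:
k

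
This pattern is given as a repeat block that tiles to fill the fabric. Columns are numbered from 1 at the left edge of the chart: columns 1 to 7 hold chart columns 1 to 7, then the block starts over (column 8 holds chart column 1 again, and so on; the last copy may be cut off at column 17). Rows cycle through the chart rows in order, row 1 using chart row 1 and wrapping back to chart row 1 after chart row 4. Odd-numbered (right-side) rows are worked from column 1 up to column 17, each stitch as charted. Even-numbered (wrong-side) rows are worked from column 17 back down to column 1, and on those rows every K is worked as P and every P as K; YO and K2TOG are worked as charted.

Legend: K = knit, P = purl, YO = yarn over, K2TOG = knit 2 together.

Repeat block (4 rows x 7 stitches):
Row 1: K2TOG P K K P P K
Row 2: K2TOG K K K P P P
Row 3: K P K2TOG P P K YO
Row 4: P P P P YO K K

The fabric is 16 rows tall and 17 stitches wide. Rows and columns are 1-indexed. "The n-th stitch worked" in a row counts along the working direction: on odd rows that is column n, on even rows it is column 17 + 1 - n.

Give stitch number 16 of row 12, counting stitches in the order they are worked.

For row 12: chart row = ((12-1) mod 4) + 1 = 4; this is a WS (even) row.
Chart row 4 tiled across columns 1-17: P P P P YO K K P P P P YO K K P P P
WS: work from column 17 back to column 1 (reverse the tiled row), swapping K<->P (YO and K2TOG unchanged).
Row 12 as worked: K K K P P YO K K K K P P YO K K K K
Stitch 16 in working order -> K

Result:
K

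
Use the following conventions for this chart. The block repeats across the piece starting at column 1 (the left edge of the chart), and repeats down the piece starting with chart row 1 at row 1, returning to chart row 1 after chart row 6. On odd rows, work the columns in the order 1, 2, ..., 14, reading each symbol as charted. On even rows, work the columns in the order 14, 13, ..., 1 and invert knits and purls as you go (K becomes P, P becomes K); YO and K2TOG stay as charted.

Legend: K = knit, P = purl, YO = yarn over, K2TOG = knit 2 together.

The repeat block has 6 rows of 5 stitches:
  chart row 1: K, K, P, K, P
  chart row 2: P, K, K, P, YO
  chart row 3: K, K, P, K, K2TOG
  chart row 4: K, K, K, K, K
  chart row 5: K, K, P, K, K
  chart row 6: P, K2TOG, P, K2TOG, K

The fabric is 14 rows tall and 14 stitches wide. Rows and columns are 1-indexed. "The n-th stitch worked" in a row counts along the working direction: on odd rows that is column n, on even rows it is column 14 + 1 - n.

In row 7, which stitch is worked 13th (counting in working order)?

Row 7 uses chart row ((7-1) mod 6)+1 = 1. Row 7 is odd, so RS.
Chart row 1 tiled across columns 1-14: K K P K P K K P K P K K P K
Right side: take the tiled row as-is (worked left to right from column 1).
The 13th stitch worked is P.

== STITCH ==
P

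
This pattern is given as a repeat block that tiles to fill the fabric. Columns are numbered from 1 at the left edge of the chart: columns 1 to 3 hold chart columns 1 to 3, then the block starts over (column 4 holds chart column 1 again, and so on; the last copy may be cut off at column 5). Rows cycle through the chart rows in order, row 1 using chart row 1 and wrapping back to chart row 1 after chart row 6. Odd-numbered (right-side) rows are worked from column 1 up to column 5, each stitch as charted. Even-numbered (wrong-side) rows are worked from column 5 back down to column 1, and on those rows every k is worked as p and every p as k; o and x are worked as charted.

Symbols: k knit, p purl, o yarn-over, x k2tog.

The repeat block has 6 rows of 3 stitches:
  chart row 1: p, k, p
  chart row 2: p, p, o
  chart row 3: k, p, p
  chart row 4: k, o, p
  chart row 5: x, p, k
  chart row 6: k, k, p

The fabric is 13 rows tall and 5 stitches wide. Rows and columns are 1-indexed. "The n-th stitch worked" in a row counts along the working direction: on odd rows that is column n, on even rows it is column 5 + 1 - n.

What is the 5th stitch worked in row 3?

Row 3: (3-1) mod 6 = 2, so use chart row 3. Odd row -> RS.
Chart row 3 tiled across columns 1-5: k p p k p
Right side: take the tiled row as-is (worked left to right from column 1).
The 5th stitch worked is p.

Result:
p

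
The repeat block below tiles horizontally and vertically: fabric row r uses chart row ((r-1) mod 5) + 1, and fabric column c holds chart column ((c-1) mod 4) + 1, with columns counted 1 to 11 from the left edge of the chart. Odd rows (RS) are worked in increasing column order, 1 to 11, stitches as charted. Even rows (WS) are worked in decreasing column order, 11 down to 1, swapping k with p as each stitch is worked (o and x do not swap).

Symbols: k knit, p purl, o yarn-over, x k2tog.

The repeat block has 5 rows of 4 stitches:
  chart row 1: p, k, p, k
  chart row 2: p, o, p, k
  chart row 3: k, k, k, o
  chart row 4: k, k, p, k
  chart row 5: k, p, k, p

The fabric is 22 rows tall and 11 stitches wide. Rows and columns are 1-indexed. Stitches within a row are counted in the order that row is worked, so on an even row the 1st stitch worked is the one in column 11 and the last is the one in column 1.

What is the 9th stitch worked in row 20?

For row 20: chart row = ((20-1) mod 5) + 1 = 5; this is a WS (even) row.
Chart row 5 tiled across columns 1-11: k p k p k p k p k p k
WS row: flip the tiled sequence (start at column 11) and apply k<->p; o and x stay.
Row 20 as worked: p k p k p k p k p k p
Stitch 9 in working order -> p

== STITCH ==
p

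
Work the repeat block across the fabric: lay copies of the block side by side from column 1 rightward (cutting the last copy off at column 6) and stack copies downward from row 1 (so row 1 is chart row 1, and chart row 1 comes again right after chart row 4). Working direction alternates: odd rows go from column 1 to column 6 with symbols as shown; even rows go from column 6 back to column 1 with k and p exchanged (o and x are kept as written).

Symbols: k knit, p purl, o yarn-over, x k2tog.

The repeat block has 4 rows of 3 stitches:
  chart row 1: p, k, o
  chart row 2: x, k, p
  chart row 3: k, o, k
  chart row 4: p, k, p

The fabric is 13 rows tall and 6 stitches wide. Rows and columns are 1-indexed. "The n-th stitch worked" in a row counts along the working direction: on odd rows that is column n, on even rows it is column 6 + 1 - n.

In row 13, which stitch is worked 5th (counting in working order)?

Row 13: (13-1) mod 4 = 0, so use chart row 1. Odd row -> RS.
Chart row 1 tiled across columns 1-6: p k o p k o
RS: work column 1 to column 6, symbols as charted — the tiled row is the row as worked.
Counting 5 along the worked row gives k.

Result:
k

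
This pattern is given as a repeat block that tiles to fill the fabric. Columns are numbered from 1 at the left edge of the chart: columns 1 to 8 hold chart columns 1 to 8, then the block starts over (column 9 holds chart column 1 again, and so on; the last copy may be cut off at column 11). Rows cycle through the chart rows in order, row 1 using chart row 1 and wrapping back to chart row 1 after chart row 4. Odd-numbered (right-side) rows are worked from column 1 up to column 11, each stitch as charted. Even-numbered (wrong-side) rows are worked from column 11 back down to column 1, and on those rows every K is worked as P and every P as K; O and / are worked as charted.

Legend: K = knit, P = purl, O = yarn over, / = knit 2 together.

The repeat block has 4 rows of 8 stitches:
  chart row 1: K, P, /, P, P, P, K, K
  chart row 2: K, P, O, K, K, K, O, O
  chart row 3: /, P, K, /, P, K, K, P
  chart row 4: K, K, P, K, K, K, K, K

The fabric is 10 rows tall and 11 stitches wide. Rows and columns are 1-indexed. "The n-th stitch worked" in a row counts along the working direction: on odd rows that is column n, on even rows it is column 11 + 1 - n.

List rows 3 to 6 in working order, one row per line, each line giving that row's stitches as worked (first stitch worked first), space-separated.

Row 3: chart row 3, RS - tile across columns 1-11 and work as-is.
Row 4: chart row 4, WS - tiled (columns 1-11): K K P K K K K K K K P; work from column 11 back to 1 with K<->P swapped.
Row 5: chart row 1, RS - tile across columns 1-11 and work as-is.
Row 6: chart row 2, WS - tiled (columns 1-11): K P O K K K O O K P O; work from column 11 back to 1 with K<->P swapped.

== ROWS AS WORKED ==
/ P K / P K K P / P K
K P P P P P P P K P P
K P / P P P K K K P /
O K P O O P P P O K P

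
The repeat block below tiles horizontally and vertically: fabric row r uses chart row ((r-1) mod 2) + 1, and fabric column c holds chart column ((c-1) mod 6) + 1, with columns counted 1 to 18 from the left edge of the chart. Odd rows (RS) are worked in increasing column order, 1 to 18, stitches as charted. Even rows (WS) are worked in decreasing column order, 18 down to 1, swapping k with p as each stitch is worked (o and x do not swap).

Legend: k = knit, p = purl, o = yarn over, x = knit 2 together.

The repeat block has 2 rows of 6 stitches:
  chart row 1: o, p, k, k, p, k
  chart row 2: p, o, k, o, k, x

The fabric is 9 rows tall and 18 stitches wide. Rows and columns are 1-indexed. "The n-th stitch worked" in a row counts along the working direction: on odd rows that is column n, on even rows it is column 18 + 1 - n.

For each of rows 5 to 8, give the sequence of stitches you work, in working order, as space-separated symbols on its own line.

Rows as worked:
o p k k p k o p k k p k o p k k p k
x p o p o k x p o p o k x p o p o k
o p k k p k o p k k p k o p k k p k
x p o p o k x p o p o k x p o p o k

Derivation:
Row 5: chart row 1, RS - tile across columns 1-18 and work as-is.
Row 6: chart row 2, WS - tiled (columns 1-18): p o k o k x p o k o k x p o k o k x; work from column 18 back to 1 with k<->p swapped.
Row 7: chart row 1, RS - tile across columns 1-18 and work as-is.
Row 8: chart row 2, WS - tiled (columns 1-18): p o k o k x p o k o k x p o k o k x; work from column 18 back to 1 with k<->p swapped.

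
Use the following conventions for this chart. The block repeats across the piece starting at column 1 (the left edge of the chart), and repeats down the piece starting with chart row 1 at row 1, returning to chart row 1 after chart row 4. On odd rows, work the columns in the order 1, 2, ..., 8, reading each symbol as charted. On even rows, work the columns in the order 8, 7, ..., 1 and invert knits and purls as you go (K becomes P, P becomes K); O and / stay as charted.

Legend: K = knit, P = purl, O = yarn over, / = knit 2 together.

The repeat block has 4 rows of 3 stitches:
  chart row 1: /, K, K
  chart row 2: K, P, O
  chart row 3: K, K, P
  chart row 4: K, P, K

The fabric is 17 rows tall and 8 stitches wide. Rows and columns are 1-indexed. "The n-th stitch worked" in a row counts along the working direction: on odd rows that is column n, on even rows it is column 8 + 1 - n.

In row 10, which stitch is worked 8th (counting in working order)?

Row 10: (10-1) mod 4 = 1, so use chart row 2. Even row -> WS.
Chart row 2 tiled across columns 1-8: K P O K P O K P
WS: work from column 8 back to column 1 (reverse the tiled row), swapping K<->P (O and / unchanged).
Row 10 as worked: K P O K P O K P
Stitch 8 in working order -> P

== STITCH ==
P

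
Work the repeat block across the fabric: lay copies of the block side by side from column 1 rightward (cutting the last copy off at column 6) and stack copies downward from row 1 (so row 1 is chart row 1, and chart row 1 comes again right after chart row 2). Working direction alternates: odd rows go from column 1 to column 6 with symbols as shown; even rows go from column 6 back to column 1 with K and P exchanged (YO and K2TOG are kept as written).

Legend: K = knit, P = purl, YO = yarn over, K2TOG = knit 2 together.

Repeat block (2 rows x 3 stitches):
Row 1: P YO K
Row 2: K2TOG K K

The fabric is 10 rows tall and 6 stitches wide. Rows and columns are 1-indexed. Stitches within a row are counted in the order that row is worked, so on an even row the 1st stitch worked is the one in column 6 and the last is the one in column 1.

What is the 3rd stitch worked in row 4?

Stitch:
K2TOG

Derivation:
Row 4: (4-1) mod 2 = 1, so use chart row 2. Even row -> WS.
Chart row 2 tiled across columns 1-6: K2TOG K K K2TOG K K
Wrong side: read the tiled row from column 6 down to 1 and exchange K with P (leave YO, K2TOG).
Row 4 as worked: P P K2TOG P P K2TOG
The 3rd stitch worked is K2TOG.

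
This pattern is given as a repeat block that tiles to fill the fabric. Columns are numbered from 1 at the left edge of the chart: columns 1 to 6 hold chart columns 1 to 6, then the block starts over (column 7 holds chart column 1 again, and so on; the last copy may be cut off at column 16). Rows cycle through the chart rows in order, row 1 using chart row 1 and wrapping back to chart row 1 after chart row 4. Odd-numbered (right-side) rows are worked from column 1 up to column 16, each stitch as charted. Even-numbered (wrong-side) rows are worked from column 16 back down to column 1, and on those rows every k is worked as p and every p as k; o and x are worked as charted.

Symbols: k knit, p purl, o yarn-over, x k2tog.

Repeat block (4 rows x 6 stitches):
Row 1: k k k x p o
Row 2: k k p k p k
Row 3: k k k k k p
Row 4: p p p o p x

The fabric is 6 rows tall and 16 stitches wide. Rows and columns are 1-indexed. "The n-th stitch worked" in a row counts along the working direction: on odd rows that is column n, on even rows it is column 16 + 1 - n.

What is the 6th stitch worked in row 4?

== STITCH ==
k

Derivation:
Row 4 uses chart row ((4-1) mod 4)+1 = 4. Row 4 is even, so WS.
Chart row 4 tiled across columns 1-16: p p p o p x p p p o p x p p p o
Wrong side: read the tiled row from column 16 down to 1 and exchange k with p (leave o, x).
Row 4 as worked: o k k k x k o k k k x k o k k k
The 6th stitch worked is k.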